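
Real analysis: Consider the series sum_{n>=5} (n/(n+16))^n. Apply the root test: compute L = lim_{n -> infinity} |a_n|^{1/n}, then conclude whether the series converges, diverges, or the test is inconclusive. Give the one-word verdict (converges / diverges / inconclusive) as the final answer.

Let a_n denote the general term. Form |a_n|^(1/n) and simplify:
|a_n|^(1/n) = n/(n + 16)
Take the limit as n -> infinity: L = 1.
Since L = 1, the root test is inconclusive. (In fact a_n = (n/(n+16))^n -> e^(-16) != 0, so the nth-term test shows divergence; but the root test itself gives no conclusion.)

inconclusive


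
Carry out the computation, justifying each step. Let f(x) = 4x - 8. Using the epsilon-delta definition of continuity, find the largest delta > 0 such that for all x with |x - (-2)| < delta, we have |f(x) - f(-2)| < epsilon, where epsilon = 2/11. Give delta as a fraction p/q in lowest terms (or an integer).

We compute f(-2) = 4*(-2) - 8 = -16.
|f(x) - f(-2)| = |4x - 8 - (-16)| = |4(x - (-2))| = 4|x - (-2)|.
We need 4|x - (-2)| < 2/11, i.e. |x - (-2)| < 2/11 / 4 = 1/22.
So any delta <= 1/22 works. Conversely, if delta > 1/22, then x = -2 + 1/22 satisfies |x - (-2)| = 1/22 < delta but |f(x) - f(-2)| = 4 * 1/22 = 2/11, which is not < 2/11; so no larger delta works.
Hence the largest such delta is 1/22.

1/22


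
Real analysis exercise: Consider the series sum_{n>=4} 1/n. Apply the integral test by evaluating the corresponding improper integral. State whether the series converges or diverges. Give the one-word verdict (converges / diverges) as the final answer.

Let f(x) = 1/x. Then f is positive, continuous, and decreasing on [4, infinity), so the integral test applies.
Compute the improper integral int_{4}^infinity f(x) dx:
  antiderivative F(x) = log(x).
  As x -> infinity, log(x) -> infinity.
  So int = infinity - log(4) = infinity. By the integral test, the series diverges.

diverges


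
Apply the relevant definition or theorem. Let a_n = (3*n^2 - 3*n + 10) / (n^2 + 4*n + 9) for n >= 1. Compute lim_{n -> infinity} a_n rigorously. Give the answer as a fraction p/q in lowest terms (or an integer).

Divide numerator and denominator by n^2, the highest power:
numerator / n^2 = 3 - 3/n + 10/n^2
denominator / n^2 = 1 + 4/n + 9/n^2
As n -> infinity, all terms of the form c/n^k (k >= 1) tend to 0.
So numerator / n^2 -> 3 and denominator / n^2 -> 1.
Therefore lim a_n = 3.

3


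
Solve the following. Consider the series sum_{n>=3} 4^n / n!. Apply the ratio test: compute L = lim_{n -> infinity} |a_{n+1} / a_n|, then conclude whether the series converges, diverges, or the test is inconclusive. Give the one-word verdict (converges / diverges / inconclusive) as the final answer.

Let a_n denote the general term. Form the ratio a_{n+1}/a_n and simplify:
a_{n+1}/a_n = 4/(n + 1)
Take the limit as n -> infinity: L = 0.
Since L = 0 < 1, the ratio test implies the series converges.

converges


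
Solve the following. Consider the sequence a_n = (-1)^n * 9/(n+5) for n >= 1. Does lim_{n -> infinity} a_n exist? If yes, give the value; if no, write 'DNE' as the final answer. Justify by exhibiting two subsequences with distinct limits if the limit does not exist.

Examine the behaviour of a_n along subsequences.
Even-n subsequence a_{2k} = 9/(2k+5) -> 0. Odd-n subsequence a_{2k+1} = -9/(2k+6) -> 0. Both tend to 0, which suggests the limit is 0; verify directly.
|a_n - 0| = 9/(n+5) < 9/n for every n >= 1.
Given epsilon > 0, choose a positive integer N > 9/epsilon. Then for all n >= N, |a_n| < 9/n <= 9/N < epsilon.
So by the definition of the limit, lim a_n exists and equals 0.

0


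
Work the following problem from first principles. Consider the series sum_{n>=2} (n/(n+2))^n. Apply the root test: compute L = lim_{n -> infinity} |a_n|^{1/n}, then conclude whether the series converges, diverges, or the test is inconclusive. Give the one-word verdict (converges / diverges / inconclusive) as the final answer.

Let a_n denote the general term. Form |a_n|^(1/n) and simplify:
|a_n|^(1/n) = n/(n + 2)
Take the limit as n -> infinity: L = 1.
Since L = 1, the root test is inconclusive. (In fact a_n = (n/(n+2))^n -> e^(-2) != 0, so the nth-term test shows divergence; but the root test itself gives no conclusion.)

inconclusive


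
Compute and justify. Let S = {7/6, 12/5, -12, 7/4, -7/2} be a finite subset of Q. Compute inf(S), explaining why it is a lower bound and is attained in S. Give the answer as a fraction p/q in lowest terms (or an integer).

S is finite, so inf(S) = min(S).
Sorted increasing:
-12, -7/2, 7/6, 7/4, 12/5
The extremum is -12.
For every x in S, x >= -12. And -12 is in S, so it is attained.
Therefore inf(S) = -12.

-12


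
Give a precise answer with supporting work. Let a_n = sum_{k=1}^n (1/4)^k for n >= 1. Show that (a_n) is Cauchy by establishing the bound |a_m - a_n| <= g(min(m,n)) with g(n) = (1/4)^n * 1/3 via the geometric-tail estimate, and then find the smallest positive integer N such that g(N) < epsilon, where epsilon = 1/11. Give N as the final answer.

For m > n >= 1: |a_m - a_n| = sum_{k=n+1}^m (1/4)^k < sum_{k=n+1}^infinity (1/4)^k = (1/4)^(n+1) / (1 - 1/4) = (1/4)^n * (1/4) * (4/3) = (1/4)^n * 1/3.
So g(n) = (1/4)^n / 3. Since g(n) -> 0, (a_n) is Cauchy.
Now solve g(N) < 1/11: (1/4)^N / 3 < 1/11 <=> 4^N > 1 / (3 * 1/11) = 11/3.
Check powers of 4: 4^0 = 1 <= 11/3, 4^1 = 4 > 11/3.
So the smallest such N is 1. Check: g(1) = 1/(3 * 4) = 1/12 < 1/11.

1


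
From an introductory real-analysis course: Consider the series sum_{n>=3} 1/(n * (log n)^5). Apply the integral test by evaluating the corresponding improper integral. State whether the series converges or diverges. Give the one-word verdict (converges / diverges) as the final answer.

Let f(x) = 1/(x*log(x)^5). Then f is positive, continuous, and decreasing on [3, infinity), so the integral test applies.
Compute the improper integral int_{3}^infinity f(x) dx:
  antiderivative F(x) = -1/(4*log(x)^4).
  F(x) -> 0 as x -> infinity.  int = 0 - F(3) = 1/(4*log(3)^4) < infinity. By the integral test, the series converges.

converges


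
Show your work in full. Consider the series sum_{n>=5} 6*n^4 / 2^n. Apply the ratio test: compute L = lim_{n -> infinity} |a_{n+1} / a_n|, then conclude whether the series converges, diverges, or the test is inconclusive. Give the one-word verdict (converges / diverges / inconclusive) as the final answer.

Let a_n denote the general term. Form the ratio a_{n+1}/a_n and simplify:
a_{n+1}/a_n = (n + 1)^4/(2*n^4)
Take the limit as n -> infinity: L = 1/2.
Since L = 1/2 < 1, the ratio test implies the series converges.

converges


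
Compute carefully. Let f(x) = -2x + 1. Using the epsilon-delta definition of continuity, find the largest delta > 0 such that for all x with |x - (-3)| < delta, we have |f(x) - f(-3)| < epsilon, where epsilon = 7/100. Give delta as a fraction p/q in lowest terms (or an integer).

We compute f(-3) = -2*(-3) + 1 = 7.
|f(x) - f(-3)| = |-2x + 1 - (7)| = |-2(x - (-3))| = 2|x - (-3)|.
We need 2|x - (-3)| < 7/100, i.e. |x - (-3)| < 7/100 / 2 = 7/200.
So any delta <= 7/200 works. Conversely, if delta > 7/200, then x = -3 + 7/200 satisfies |x - (-3)| = 7/200 < delta but |f(x) - f(-3)| = 2 * 7/200 = 7/100, which is not < 7/100; so no larger delta works.
Hence the largest such delta is 7/200.

7/200


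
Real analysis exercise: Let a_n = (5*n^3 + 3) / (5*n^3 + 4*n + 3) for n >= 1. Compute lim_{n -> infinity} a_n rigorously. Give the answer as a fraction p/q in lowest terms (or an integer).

Divide numerator and denominator by n^3, the highest power:
numerator / n^3 = 5 + 3/n^3
denominator / n^3 = 5 + 4/n^2 + 3/n^3
As n -> infinity, all terms of the form c/n^k (k >= 1) tend to 0.
So numerator / n^3 -> 5 and denominator / n^3 -> 5.
Therefore lim a_n = 1.

1


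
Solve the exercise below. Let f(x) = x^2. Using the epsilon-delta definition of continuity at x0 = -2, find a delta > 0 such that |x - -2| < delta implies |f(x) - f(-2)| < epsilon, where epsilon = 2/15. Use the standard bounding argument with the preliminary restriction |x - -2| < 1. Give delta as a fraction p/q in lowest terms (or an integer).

Factor: |x^2 - (-2)^2| = |x - -2| * |x + -2|.
Impose |x - -2| < 1 first. Then |x + -2| = |(x - -2) + 2*(-2)| <= |x - -2| + 2*|-2| < 1 + 4 = 5.
So |x^2 - (-2)^2| < delta * 5.
We need delta * 5 <= 2/15, i.e. delta <= 2/15/5 = 2/75.
Since 2/75 < 1, this is tighter than 1; take delta = 2/75.
So delta = 2/75 works.

2/75


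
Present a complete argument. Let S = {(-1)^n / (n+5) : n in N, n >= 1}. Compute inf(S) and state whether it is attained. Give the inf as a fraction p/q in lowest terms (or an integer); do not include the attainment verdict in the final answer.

Analysis:
- Values: -1/6, 1/7, -1/8, 1/9, -1/10, ...
- Positive terms (even n): 1/(2+5), 1/(4+5), ... decreasing -> max = 1/7 (n=2).
- Negative terms (odd n): -1/(1+5), -1/(3+5), ... increasing -> min = -1/6 (n=1).
- So sup = 1/7 (attained at n=2); inf = -1/6 (attained at n=1).
Conclusion: inf(S) = -1/6, attained in S.

-1/6


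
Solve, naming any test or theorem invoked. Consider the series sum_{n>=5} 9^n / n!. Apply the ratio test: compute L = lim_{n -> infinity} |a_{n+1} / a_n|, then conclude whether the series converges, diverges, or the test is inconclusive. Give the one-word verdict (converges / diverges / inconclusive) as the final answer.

Let a_n denote the general term. Form the ratio a_{n+1}/a_n and simplify:
a_{n+1}/a_n = 9/(n + 1)
Take the limit as n -> infinity: L = 0.
Since L = 0 < 1, the ratio test implies the series converges.

converges


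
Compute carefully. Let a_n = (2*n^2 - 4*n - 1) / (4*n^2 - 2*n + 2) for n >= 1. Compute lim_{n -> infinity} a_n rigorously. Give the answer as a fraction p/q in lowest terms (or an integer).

Divide numerator and denominator by n^2, the highest power:
numerator / n^2 = 2 - 4/n - 1/n^2
denominator / n^2 = 4 - 2/n + 2/n^2
As n -> infinity, all terms of the form c/n^k (k >= 1) tend to 0.
So numerator / n^2 -> 2 and denominator / n^2 -> 4.
Therefore lim a_n = 1/2.

1/2


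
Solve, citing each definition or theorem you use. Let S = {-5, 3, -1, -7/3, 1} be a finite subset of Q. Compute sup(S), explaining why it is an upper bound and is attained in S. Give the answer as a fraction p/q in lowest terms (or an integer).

S is finite, so sup(S) = max(S).
Sorted decreasing:
3, 1, -1, -7/3, -5
The extremum is 3.
For every x in S, x <= 3. And 3 is in S, so it is attained.
Therefore sup(S) = 3.

3


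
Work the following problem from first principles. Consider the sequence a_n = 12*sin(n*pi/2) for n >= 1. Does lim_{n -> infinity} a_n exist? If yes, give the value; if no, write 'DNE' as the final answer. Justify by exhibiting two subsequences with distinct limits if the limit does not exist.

Examine the behaviour of a_n along subsequences.
a_{4k+1} = 12*sin(pi/2 + 2k*pi) = 12 -> 12. a_{4k+3} = 12*sin(3pi/2 + 2k*pi) = -12 -> -12.
Since these two subsequential limits are 12 and -12, distinct, the full sequence cannot converge (a convergent sequence has all subsequences tending to the same limit). So lim a_n does not exist.

DNE


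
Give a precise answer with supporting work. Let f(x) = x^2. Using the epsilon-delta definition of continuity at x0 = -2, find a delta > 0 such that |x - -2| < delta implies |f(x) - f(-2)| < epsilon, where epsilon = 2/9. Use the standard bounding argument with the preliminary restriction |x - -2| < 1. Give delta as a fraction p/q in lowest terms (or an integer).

Factor: |x^2 - (-2)^2| = |x - -2| * |x + -2|.
Impose |x - -2| < 1 first. Then |x + -2| = |(x - -2) + 2*(-2)| <= |x - -2| + 2*|-2| < 1 + 4 = 5.
So |x^2 - (-2)^2| < delta * 5.
We need delta * 5 <= 2/9, i.e. delta <= 2/9/5 = 2/45.
Since 2/45 < 1, this is tighter than 1; take delta = 2/45.
So delta = 2/45 works.

2/45


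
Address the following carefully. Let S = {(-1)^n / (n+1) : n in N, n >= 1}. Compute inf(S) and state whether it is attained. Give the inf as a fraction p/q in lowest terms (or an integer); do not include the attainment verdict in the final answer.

Analysis:
- Values: -1/2, 1/3, -1/4, 1/5, -1/6, ...
- Positive terms (even n): 1/(2+1), 1/(4+1), ... decreasing -> max = 1/3 (n=2).
- Negative terms (odd n): -1/(1+1), -1/(3+1), ... increasing -> min = -1/2 (n=1).
- So sup = 1/3 (attained at n=2); inf = -1/2 (attained at n=1).
Conclusion: inf(S) = -1/2, attained in S.

-1/2


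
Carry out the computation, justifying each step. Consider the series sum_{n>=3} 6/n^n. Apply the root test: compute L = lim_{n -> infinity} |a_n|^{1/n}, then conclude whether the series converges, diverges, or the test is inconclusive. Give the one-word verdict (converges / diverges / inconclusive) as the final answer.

Let a_n denote the general term. Form |a_n|^(1/n) and simplify:
|a_n|^(1/n) = 6^(1/n)/n
Take the limit as n -> infinity: L = 0.
Since L = 0 < 1, the root test implies convergence.

converges


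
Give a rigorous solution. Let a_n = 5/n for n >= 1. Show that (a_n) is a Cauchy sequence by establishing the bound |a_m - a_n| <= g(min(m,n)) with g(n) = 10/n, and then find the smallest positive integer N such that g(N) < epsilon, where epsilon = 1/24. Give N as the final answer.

For any m, n >= 1, by the triangle inequality:
|a_m - a_n| = |5/m - 5/n| <= 5*1/m + 5*1/n <= 10/min(m,n).
So g(n) = 10/n bounds the Cauchy difference. Since g(n) -> 0, (a_n) is Cauchy.
Now solve g(N) < 1/24: 10/N < 1/24 <=> N > 10 / (1/24) = 240.
The smallest integer strictly greater than 240 is N = 241.
Check: g(241) = 10/241 = 10/241 < 1/24; g(240) = 1/24 >= 1/24. So N = 241.

241


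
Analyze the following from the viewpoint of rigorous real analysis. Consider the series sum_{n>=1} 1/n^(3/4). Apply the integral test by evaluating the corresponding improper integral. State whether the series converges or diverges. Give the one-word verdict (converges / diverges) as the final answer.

Let f(x) = x^(-3/4). Then f is positive, continuous, and decreasing on [1, infinity), so the integral test applies.
Compute the improper integral int_{1}^infinity f(x) dx:
  antiderivative F(x) = 4*x^(1/4).
  As x -> infinity, F(x) -> infinity (since p = 3/4 < 1).
  So the integral diverges. By the integral test, the series diverges.

diverges


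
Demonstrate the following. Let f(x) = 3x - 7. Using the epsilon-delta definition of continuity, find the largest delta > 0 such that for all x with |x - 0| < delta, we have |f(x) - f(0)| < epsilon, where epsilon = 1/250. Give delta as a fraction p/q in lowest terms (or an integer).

We compute f(0) = 3*(0) - 7 = -7.
|f(x) - f(0)| = |3x - 7 - (-7)| = |3(x - 0)| = 3|x - 0|.
We need 3|x - 0| < 1/250, i.e. |x - 0| < 1/250 / 3 = 1/750.
So any delta <= 1/750 works. Conversely, if delta > 1/750, then x = 0 + 1/750 satisfies |x - 0| = 1/750 < delta but |f(x) - f(0)| = 3 * 1/750 = 1/250, which is not < 1/250; so no larger delta works.
Hence the largest such delta is 1/750.

1/750


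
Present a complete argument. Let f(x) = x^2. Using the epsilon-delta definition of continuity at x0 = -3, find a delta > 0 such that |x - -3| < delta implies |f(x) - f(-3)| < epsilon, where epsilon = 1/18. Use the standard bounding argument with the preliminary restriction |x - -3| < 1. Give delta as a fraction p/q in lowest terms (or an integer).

Factor: |x^2 - (-3)^2| = |x - -3| * |x + -3|.
Impose |x - -3| < 1 first. Then |x + -3| = |(x - -3) + 2*(-3)| <= |x - -3| + 2*|-3| < 1 + 6 = 7.
So |x^2 - (-3)^2| < delta * 7.
We need delta * 7 <= 1/18, i.e. delta <= 1/18/7 = 1/126.
Since 1/126 < 1, this is tighter than 1; take delta = 1/126.
So delta = 1/126 works.

1/126


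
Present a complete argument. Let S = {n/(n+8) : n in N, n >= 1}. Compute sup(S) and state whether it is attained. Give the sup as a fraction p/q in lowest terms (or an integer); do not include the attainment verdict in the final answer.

Analysis:
- Values: 1/9, 1/5, 3/11, 1/3, ... strictly increasing.
- Minimum is 1/9 (n=1); inf = 1/9 (attained).
- n/(n+8) = 1 - 8/(n+8) -> 1 from below as n -> infinity, and never equals 1.
- So sup = 1 (not attained).
Conclusion: sup(S) = 1, not attained in S.

1


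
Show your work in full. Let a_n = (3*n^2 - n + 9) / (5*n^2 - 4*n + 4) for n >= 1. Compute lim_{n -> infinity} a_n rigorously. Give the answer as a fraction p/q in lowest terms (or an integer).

Divide numerator and denominator by n^2, the highest power:
numerator / n^2 = 3 - 1/n + 9/n^2
denominator / n^2 = 5 - 4/n + 4/n^2
As n -> infinity, all terms of the form c/n^k (k >= 1) tend to 0.
So numerator / n^2 -> 3 and denominator / n^2 -> 5.
Therefore lim a_n = 3/5.

3/5


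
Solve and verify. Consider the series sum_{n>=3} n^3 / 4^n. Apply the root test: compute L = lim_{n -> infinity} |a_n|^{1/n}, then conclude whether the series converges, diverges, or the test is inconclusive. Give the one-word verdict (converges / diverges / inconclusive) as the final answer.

Let a_n denote the general term. Form |a_n|^(1/n) and simplify:
|a_n|^(1/n) = n^(3/n)/4
Take the limit as n -> infinity: L = 1/4.
Since L = 1/4 < 1, the root test implies convergence.

converges


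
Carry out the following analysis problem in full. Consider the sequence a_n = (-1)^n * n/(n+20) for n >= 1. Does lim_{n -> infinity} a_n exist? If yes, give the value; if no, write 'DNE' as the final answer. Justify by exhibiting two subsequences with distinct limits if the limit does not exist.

Examine the behaviour of a_n along subsequences.
a_{2k} = 2k/(2k+20) -> 1. a_{2k+1} = -(2k+1)/(2k+21) -> -1.
Since these two subsequential limits are 1 and -1, distinct, the full sequence cannot converge (a convergent sequence has all subsequences tending to the same limit). So lim a_n does not exist.

DNE


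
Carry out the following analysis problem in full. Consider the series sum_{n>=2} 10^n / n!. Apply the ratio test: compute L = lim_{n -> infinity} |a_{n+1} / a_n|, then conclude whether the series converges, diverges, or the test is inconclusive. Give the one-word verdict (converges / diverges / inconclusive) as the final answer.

Let a_n denote the general term. Form the ratio a_{n+1}/a_n and simplify:
a_{n+1}/a_n = 10/(n + 1)
Take the limit as n -> infinity: L = 0.
Since L = 0 < 1, the ratio test implies the series converges.

converges


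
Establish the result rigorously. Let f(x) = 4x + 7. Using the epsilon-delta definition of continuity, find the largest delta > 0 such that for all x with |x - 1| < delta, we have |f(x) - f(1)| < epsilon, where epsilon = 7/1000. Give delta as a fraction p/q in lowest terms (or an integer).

We compute f(1) = 4*(1) + 7 = 11.
|f(x) - f(1)| = |4x + 7 - (11)| = |4(x - 1)| = 4|x - 1|.
We need 4|x - 1| < 7/1000, i.e. |x - 1| < 7/1000 / 4 = 7/4000.
So any delta <= 7/4000 works. Conversely, if delta > 7/4000, then x = 1 + 7/4000 satisfies |x - 1| = 7/4000 < delta but |f(x) - f(1)| = 4 * 7/4000 = 7/1000, which is not < 7/1000; so no larger delta works.
Hence the largest such delta is 7/4000.

7/4000


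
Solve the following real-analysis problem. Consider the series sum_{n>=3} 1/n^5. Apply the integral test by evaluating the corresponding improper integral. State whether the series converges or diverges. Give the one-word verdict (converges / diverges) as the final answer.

Let f(x) = x^(-5). Then f is positive, continuous, and decreasing on [3, infinity), so the integral test applies.
Compute the improper integral int_{3}^infinity f(x) dx:
  antiderivative F(x) = -1/(4*x^4).
  As x -> infinity, F(x) -> 0 (since p = 5 > 1).
  So int = F(infinity) - F(3) = 0 - (-1/324) = 1/324.
  Finite, so by the integral test, the series converges.

converges


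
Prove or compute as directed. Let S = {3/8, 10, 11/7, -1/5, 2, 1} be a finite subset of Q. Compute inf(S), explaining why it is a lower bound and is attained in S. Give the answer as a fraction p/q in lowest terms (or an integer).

S is finite, so inf(S) = min(S).
Sorted increasing:
-1/5, 3/8, 1, 11/7, 2, 10
The extremum is -1/5.
For every x in S, x >= -1/5. And -1/5 is in S, so it is attained.
Therefore inf(S) = -1/5.

-1/5


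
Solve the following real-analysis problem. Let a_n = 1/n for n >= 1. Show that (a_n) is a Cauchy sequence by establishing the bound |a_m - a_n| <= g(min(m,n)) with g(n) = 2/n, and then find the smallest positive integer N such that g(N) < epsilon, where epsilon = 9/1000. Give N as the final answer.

For any m, n >= 1, by the triangle inequality:
|a_m - a_n| = |1/m - 1/n| <= 1/m + 1/n <= 2/min(m,n).
So g(n) = 2/n bounds the Cauchy difference. Since g(n) -> 0, (a_n) is Cauchy.
Now solve g(N) < 9/1000: 2/N < 9/1000 <=> N > 2 / (9/1000) = 2000/9.
The smallest integer strictly greater than 2000/9 is N = 223.
Check: g(223) = 2/223 = 2/223 < 9/1000; g(222) = 1/111 >= 9/1000. So N = 223.

223


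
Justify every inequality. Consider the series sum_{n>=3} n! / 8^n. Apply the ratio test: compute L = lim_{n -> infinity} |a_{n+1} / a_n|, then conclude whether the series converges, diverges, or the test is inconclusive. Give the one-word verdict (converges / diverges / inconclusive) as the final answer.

Let a_n denote the general term. Form the ratio a_{n+1}/a_n and simplify:
a_{n+1}/a_n = n/8 + 1/8
Take the limit as n -> infinity: L = infinity.
Since L = infinity > 1 (or L = infinity), the ratio test implies the series diverges.

diverges


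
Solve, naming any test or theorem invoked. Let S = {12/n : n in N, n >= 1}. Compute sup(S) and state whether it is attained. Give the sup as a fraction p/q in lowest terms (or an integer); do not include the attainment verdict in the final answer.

Analysis:
- Values: 12, 6, 4, 3, ... strictly decreasing.
- The maximum is 12 (n=1); sup = 12 (attained).
- The set is bounded below by 0; 12/n -> 0 so 0 is the greatest lower bound.
- 0 is not in the set, so inf = 0 is not attained.
Conclusion: sup(S) = 12, attained in S.

12


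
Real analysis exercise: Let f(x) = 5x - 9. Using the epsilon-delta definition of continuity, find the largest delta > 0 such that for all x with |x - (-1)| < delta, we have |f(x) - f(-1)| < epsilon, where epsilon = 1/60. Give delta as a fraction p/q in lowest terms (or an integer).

We compute f(-1) = 5*(-1) - 9 = -14.
|f(x) - f(-1)| = |5x - 9 - (-14)| = |5(x - (-1))| = 5|x - (-1)|.
We need 5|x - (-1)| < 1/60, i.e. |x - (-1)| < 1/60 / 5 = 1/300.
So any delta <= 1/300 works. Conversely, if delta > 1/300, then x = -1 + 1/300 satisfies |x - (-1)| = 1/300 < delta but |f(x) - f(-1)| = 5 * 1/300 = 1/60, which is not < 1/60; so no larger delta works.
Hence the largest such delta is 1/300.

1/300


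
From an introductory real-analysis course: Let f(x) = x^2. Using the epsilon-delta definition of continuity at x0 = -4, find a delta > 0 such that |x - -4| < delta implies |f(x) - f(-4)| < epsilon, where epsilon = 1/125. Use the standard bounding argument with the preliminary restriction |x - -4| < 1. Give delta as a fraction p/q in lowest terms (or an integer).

Factor: |x^2 - (-4)^2| = |x - -4| * |x + -4|.
Impose |x - -4| < 1 first. Then |x + -4| = |(x - -4) + 2*(-4)| <= |x - -4| + 2*|-4| < 1 + 8 = 9.
So |x^2 - (-4)^2| < delta * 9.
We need delta * 9 <= 1/125, i.e. delta <= 1/125/9 = 1/1125.
Since 1/1125 < 1, this is tighter than 1; take delta = 1/1125.
So delta = 1/1125 works.

1/1125


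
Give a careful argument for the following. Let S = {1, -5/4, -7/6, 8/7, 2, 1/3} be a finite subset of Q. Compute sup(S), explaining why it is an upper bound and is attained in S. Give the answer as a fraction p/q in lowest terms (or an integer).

S is finite, so sup(S) = max(S).
Sorted decreasing:
2, 8/7, 1, 1/3, -7/6, -5/4
The extremum is 2.
For every x in S, x <= 2. And 2 is in S, so it is attained.
Therefore sup(S) = 2.

2


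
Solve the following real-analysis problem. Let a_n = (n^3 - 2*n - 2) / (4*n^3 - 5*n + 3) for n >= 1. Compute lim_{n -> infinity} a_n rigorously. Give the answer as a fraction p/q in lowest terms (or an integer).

Divide numerator and denominator by n^3, the highest power:
numerator / n^3 = 1 - 2/n^2 - 2/n^3
denominator / n^3 = 4 - 5/n^2 + 3/n^3
As n -> infinity, all terms of the form c/n^k (k >= 1) tend to 0.
So numerator / n^3 -> 1 and denominator / n^3 -> 4.
Therefore lim a_n = 1/4.

1/4


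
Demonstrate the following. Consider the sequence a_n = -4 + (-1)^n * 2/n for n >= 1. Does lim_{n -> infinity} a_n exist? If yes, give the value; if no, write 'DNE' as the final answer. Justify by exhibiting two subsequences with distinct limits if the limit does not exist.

Examine the behaviour of a_n along subsequences.
Even-n subsequence a_{2k} = -4 + 2/(2k) -> -4. Odd-n subsequence a_{2k+1} = -4 - 2/(2k+1) -> -4. Both tend to -4, which suggests the limit is -4; verify directly.
|a_n - (-4)| = |(-1)^n * 2/n| = 2/n for every n >= 1.
Given epsilon > 0, choose a positive integer N > 2/epsilon. Then for all n >= N, |a_n - (-4)| = 2/n <= 2/N < epsilon.
So by the definition of the limit, lim a_n exists and equals -4.

-4


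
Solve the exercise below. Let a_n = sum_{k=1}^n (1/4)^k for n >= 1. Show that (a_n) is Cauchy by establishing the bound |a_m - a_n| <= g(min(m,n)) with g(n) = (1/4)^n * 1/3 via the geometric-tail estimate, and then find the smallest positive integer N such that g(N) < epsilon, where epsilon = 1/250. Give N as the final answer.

For m > n >= 1: |a_m - a_n| = sum_{k=n+1}^m (1/4)^k < sum_{k=n+1}^infinity (1/4)^k = (1/4)^(n+1) / (1 - 1/4) = (1/4)^n * (1/4) * (4/3) = (1/4)^n * 1/3.
So g(n) = (1/4)^n / 3. Since g(n) -> 0, (a_n) is Cauchy.
Now solve g(N) < 1/250: (1/4)^N / 3 < 1/250 <=> 4^N > 1 / (3 * 1/250) = 250/3.
Check powers of 4: 4^3 = 64 <= 250/3, 4^4 = 256 > 250/3.
So the smallest such N is 4. Check: g(4) = 1/(3 * 256) = 1/768 < 1/250.

4


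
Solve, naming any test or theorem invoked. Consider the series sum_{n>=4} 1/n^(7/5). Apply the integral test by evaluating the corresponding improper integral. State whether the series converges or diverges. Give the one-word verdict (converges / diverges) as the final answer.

Let f(x) = x^(-7/5). Then f is positive, continuous, and decreasing on [4, infinity), so the integral test applies.
Compute the improper integral int_{4}^infinity f(x) dx:
  antiderivative F(x) = -5/(2*x^(2/5)).
  As x -> infinity, F(x) -> 0 (since p = 7/5 > 1).
  So int = F(infinity) - F(4) = 0 - (-5*2^(1/5)/4) = 5*2^(1/5)/4.
  Finite, so by the integral test, the series converges.

converges


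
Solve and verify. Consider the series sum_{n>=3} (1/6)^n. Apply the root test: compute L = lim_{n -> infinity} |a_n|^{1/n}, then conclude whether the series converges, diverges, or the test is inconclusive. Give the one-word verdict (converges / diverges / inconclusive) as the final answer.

Let a_n denote the general term. Form |a_n|^(1/n) and simplify:
|a_n|^(1/n) = 1/6
Take the limit as n -> infinity: L = 1/6.
Since L = 1/6 < 1, the root test implies convergence.

converges


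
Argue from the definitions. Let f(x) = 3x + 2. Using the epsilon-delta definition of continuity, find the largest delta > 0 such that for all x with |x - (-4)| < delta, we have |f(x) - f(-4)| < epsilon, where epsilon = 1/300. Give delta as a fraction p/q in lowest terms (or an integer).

We compute f(-4) = 3*(-4) + 2 = -10.
|f(x) - f(-4)| = |3x + 2 - (-10)| = |3(x - (-4))| = 3|x - (-4)|.
We need 3|x - (-4)| < 1/300, i.e. |x - (-4)| < 1/300 / 3 = 1/900.
So any delta <= 1/900 works. Conversely, if delta > 1/900, then x = -4 + 1/900 satisfies |x - (-4)| = 1/900 < delta but |f(x) - f(-4)| = 3 * 1/900 = 1/300, which is not < 1/300; so no larger delta works.
Hence the largest such delta is 1/900.

1/900


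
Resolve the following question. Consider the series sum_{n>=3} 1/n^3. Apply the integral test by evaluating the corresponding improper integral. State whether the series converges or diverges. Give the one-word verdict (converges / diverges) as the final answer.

Let f(x) = x^(-3). Then f is positive, continuous, and decreasing on [3, infinity), so the integral test applies.
Compute the improper integral int_{3}^infinity f(x) dx:
  antiderivative F(x) = -1/(2*x^2).
  As x -> infinity, F(x) -> 0 (since p = 3 > 1).
  So int = F(infinity) - F(3) = 0 - (-1/18) = 1/18.
  Finite, so by the integral test, the series converges.

converges


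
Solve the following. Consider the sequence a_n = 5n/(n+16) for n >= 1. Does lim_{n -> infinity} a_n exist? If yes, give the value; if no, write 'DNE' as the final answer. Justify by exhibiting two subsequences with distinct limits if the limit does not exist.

Examine the behaviour of a_n along subsequences.
Even-n subsequence a_{2k} = 5(2k)/(2k+16) -> 5. Odd-n subsequence a_{2k+1} = 5(2k+1)/(2k+17) -> 5. Both tend to 5, which suggests the limit is 5; verify directly.
|a_n - 5| = |5n - 5(n+16)| / (n+16) = 80/(n+16) < 80/n for every n >= 1.
Given epsilon > 0, choose a positive integer N > 80/epsilon. Then for all n >= N, |a_n - 5| < 80/n <= 80/N < epsilon.
So by the definition of the limit, lim a_n exists and equals 5.

5


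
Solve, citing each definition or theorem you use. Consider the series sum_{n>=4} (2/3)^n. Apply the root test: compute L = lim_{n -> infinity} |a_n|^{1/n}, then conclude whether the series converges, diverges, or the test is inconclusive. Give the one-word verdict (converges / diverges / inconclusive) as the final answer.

Let a_n denote the general term. Form |a_n|^(1/n) and simplify:
|a_n|^(1/n) = 2/3
Take the limit as n -> infinity: L = 2/3.
Since L = 2/3 < 1, the root test implies convergence.

converges


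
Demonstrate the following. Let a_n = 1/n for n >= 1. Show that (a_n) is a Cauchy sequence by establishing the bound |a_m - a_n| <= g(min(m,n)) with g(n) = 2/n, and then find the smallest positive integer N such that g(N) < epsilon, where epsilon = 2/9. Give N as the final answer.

For any m, n >= 1, by the triangle inequality:
|a_m - a_n| = |1/m - 1/n| <= 1/m + 1/n <= 2/min(m,n).
So g(n) = 2/n bounds the Cauchy difference. Since g(n) -> 0, (a_n) is Cauchy.
Now solve g(N) < 2/9: 2/N < 2/9 <=> N > 2 / (2/9) = 9.
The smallest integer strictly greater than 9 is N = 10.
Check: g(10) = 2/10 = 1/5 < 2/9; g(9) = 2/9 >= 2/9. So N = 10.

10


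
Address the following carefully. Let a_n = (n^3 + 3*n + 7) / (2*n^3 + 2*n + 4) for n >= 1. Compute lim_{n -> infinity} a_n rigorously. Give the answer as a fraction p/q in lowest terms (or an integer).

Divide numerator and denominator by n^3, the highest power:
numerator / n^3 = 1 + 3/n^2 + 7/n^3
denominator / n^3 = 2 + 2/n^2 + 4/n^3
As n -> infinity, all terms of the form c/n^k (k >= 1) tend to 0.
So numerator / n^3 -> 1 and denominator / n^3 -> 2.
Therefore lim a_n = 1/2.

1/2


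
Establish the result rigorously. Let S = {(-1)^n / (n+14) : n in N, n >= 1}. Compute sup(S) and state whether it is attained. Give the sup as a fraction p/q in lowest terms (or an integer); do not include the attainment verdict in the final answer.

Analysis:
- Values: -1/15, 1/16, -1/17, 1/18, -1/19, ...
- Positive terms (even n): 1/(2+14), 1/(4+14), ... decreasing -> max = 1/16 (n=2).
- Negative terms (odd n): -1/(1+14), -1/(3+14), ... increasing -> min = -1/15 (n=1).
- So sup = 1/16 (attained at n=2); inf = -1/15 (attained at n=1).
Conclusion: sup(S) = 1/16, attained in S.

1/16


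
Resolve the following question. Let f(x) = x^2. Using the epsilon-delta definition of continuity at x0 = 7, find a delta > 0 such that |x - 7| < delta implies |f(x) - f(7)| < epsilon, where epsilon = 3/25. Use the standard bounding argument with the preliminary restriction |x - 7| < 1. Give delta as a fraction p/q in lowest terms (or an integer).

Factor: |x^2 - (7)^2| = |x - 7| * |x + 7|.
Impose |x - 7| < 1 first. Then |x + 7| = |(x - 7) + 2*(7)| <= |x - 7| + 2*|7| < 1 + 14 = 15.
So |x^2 - (7)^2| < delta * 15.
We need delta * 15 <= 3/25, i.e. delta <= 3/25/15 = 1/125.
Since 1/125 < 1, this is tighter than 1; take delta = 1/125.
So delta = 1/125 works.

1/125


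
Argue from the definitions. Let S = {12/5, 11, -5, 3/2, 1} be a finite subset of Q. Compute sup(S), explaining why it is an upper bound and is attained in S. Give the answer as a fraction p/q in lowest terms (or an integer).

S is finite, so sup(S) = max(S).
Sorted decreasing:
11, 12/5, 3/2, 1, -5
The extremum is 11.
For every x in S, x <= 11. And 11 is in S, so it is attained.
Therefore sup(S) = 11.

11


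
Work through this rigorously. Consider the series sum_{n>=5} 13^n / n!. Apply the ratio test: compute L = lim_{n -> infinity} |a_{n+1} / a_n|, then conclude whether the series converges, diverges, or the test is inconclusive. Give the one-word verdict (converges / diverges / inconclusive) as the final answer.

Let a_n denote the general term. Form the ratio a_{n+1}/a_n and simplify:
a_{n+1}/a_n = 13/(n + 1)
Take the limit as n -> infinity: L = 0.
Since L = 0 < 1, the ratio test implies the series converges.

converges


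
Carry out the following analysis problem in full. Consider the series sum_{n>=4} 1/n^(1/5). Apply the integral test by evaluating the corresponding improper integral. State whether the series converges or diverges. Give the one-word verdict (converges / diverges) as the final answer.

Let f(x) = x^(-1/5). Then f is positive, continuous, and decreasing on [4, infinity), so the integral test applies.
Compute the improper integral int_{4}^infinity f(x) dx:
  antiderivative F(x) = 5*x^(4/5)/4.
  As x -> infinity, F(x) -> infinity (since p = 1/5 < 1).
  So the integral diverges. By the integral test, the series diverges.

diverges


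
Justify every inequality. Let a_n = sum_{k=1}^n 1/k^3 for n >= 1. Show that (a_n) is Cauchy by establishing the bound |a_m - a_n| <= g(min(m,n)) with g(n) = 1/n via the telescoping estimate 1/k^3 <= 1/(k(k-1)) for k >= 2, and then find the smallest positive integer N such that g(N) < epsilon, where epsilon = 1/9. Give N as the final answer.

For m > n >= 1: |a_m - a_n| = sum_{k=n+1}^m 1/k^3.
Use 1/k^3 <= 1/(k(k-1)) = 1/(k-1) - 1/k for k >= 2 (which holds since k^3 >= k^2 >= k(k-1) for k >= 2):
sum_{k=n+1}^m 1/k^3 <= sum_{k=n+1}^m (1/(k-1) - 1/k) = 1/n - 1/m <= 1/n.
By symmetry the same bound holds with n,m swapped, so |a_m - a_n| <= 1/min(m,n) = g(min(m,n)). Since g(n) -> 0, (a_n) is Cauchy.
Now solve g(N) < 1/9: 1/N < 1/9 <=> N > 1/(1/9) = 9.
The smallest integer strictly greater than 9 is N = 10.
Check: g(10) = 1/10 < 1/9; g(9) = 1/9 >= 1/9. So N = 10.

10


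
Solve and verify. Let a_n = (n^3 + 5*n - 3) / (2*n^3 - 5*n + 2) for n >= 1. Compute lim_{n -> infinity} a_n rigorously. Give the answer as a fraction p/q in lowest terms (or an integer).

Divide numerator and denominator by n^3, the highest power:
numerator / n^3 = 1 + 5/n^2 - 3/n^3
denominator / n^3 = 2 - 5/n^2 + 2/n^3
As n -> infinity, all terms of the form c/n^k (k >= 1) tend to 0.
So numerator / n^3 -> 1 and denominator / n^3 -> 2.
Therefore lim a_n = 1/2.

1/2


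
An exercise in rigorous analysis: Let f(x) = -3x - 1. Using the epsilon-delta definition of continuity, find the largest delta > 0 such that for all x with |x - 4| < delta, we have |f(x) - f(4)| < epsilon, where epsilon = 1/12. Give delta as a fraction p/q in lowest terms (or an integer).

We compute f(4) = -3*(4) - 1 = -13.
|f(x) - f(4)| = |-3x - 1 - (-13)| = |-3(x - 4)| = 3|x - 4|.
We need 3|x - 4| < 1/12, i.e. |x - 4| < 1/12 / 3 = 1/36.
So any delta <= 1/36 works. Conversely, if delta > 1/36, then x = 4 + 1/36 satisfies |x - 4| = 1/36 < delta but |f(x) - f(4)| = 3 * 1/36 = 1/12, which is not < 1/12; so no larger delta works.
Hence the largest such delta is 1/36.

1/36


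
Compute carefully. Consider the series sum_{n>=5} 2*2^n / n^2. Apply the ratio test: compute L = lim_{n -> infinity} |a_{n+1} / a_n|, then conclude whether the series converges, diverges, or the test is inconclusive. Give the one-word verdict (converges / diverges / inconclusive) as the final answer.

Let a_n denote the general term. Form the ratio a_{n+1}/a_n and simplify:
a_{n+1}/a_n = 2*n^2/(n + 1)^2
Take the limit as n -> infinity: L = 2.
Since L = 2 > 1 (or L = infinity), the ratio test implies the series diverges.

diverges


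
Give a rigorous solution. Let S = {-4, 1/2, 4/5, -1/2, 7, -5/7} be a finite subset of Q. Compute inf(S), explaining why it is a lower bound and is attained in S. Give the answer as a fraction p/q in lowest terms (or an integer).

S is finite, so inf(S) = min(S).
Sorted increasing:
-4, -5/7, -1/2, 1/2, 4/5, 7
The extremum is -4.
For every x in S, x >= -4. And -4 is in S, so it is attained.
Therefore inf(S) = -4.

-4


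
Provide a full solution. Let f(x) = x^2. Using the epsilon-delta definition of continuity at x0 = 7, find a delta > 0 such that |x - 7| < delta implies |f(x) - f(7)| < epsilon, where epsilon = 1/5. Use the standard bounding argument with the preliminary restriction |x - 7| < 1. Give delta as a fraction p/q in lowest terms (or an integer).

Factor: |x^2 - (7)^2| = |x - 7| * |x + 7|.
Impose |x - 7| < 1 first. Then |x + 7| = |(x - 7) + 2*(7)| <= |x - 7| + 2*|7| < 1 + 14 = 15.
So |x^2 - (7)^2| < delta * 15.
We need delta * 15 <= 1/5, i.e. delta <= 1/5/15 = 1/75.
Since 1/75 < 1, this is tighter than 1; take delta = 1/75.
So delta = 1/75 works.

1/75


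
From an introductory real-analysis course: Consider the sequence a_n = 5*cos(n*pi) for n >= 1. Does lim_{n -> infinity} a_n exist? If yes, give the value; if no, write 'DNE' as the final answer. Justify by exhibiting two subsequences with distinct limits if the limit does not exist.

Examine the behaviour of a_n along subsequences.
cos(n*pi) = (-1)^n, so a_n = 5*(-1)^n. a_{2k} = 5 -> 5. a_{2k+1} = -5 -> -5.
Since these two subsequential limits are 5 and -5, distinct, the full sequence cannot converge (a convergent sequence has all subsequences tending to the same limit). So lim a_n does not exist.

DNE


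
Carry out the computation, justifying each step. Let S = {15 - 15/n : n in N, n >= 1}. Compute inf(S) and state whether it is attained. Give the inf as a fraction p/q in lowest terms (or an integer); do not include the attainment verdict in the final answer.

Analysis:
- Values: 0, 15/2, 10, 45/4, ... strictly increasing.
- Minimum is 0 (n=1); inf = 0 (attained).
- 15 - 15/n -> 15 from below; sup = 15, not attained.
Conclusion: inf(S) = 0, attained in S.

0


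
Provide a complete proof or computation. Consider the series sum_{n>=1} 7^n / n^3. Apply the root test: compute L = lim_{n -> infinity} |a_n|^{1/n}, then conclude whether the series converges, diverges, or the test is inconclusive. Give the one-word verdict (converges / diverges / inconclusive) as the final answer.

Let a_n denote the general term. Form |a_n|^(1/n) and simplify:
|a_n|^(1/n) = 7/n^(3/n)
Take the limit as n -> infinity: L = 7.
Since L = 7 > 1, the root test implies divergence.

diverges


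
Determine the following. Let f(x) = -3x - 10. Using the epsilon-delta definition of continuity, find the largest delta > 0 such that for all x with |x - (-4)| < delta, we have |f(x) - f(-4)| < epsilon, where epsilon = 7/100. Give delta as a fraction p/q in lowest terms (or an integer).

We compute f(-4) = -3*(-4) - 10 = 2.
|f(x) - f(-4)| = |-3x - 10 - (2)| = |-3(x - (-4))| = 3|x - (-4)|.
We need 3|x - (-4)| < 7/100, i.e. |x - (-4)| < 7/100 / 3 = 7/300.
So any delta <= 7/300 works. Conversely, if delta > 7/300, then x = -4 + 7/300 satisfies |x - (-4)| = 7/300 < delta but |f(x) - f(-4)| = 3 * 7/300 = 7/100, which is not < 7/100; so no larger delta works.
Hence the largest such delta is 7/300.

7/300


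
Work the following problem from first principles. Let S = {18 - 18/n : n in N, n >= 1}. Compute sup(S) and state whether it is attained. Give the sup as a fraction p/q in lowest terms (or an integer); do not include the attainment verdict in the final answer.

Analysis:
- Values: 0, 9, 12, 27/2, ... strictly increasing.
- Minimum is 0 (n=1); inf = 0 (attained).
- 18 - 18/n -> 18 from below; sup = 18, not attained.
Conclusion: sup(S) = 18, not attained in S.

18


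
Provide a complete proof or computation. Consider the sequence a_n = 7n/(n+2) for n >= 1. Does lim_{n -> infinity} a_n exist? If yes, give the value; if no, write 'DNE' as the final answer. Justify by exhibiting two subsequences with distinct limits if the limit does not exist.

Examine the behaviour of a_n along subsequences.
Even-n subsequence a_{2k} = 7(2k)/(2k+2) -> 7. Odd-n subsequence a_{2k+1} = 7(2k+1)/(2k+3) -> 7. Both tend to 7, which suggests the limit is 7; verify directly.
|a_n - 7| = |7n - 7(n+2)| / (n+2) = 14/(n+2) < 14/n for every n >= 1.
Given epsilon > 0, choose a positive integer N > 14/epsilon. Then for all n >= N, |a_n - 7| < 14/n <= 14/N < epsilon.
So by the definition of the limit, lim a_n exists and equals 7.

7
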